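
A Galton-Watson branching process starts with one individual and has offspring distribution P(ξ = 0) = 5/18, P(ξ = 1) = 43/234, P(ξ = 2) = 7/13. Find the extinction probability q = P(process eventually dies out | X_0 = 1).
q = 65/126

The pgf is f(s) = 5/18 + 43/234·s + 7/13·s². The extinction probability q is the smallest fixed point of f in [0, 1]. Setting s = f(s):
  7/13·s² + (43/234 − 1)·s + 5/18 = 0
  7/13·s² − (5/18 + 7/13)·s + 5/18 = 0
which factors as (s − 1)·(7/13·s − 5/18) = 0, giving roots s = 1 and s = (5/18)/(7/13) = 65/126.
Mean offspring μ = 43/234 + 2·7/13 = 295/234 > 1 (supercritical), so q < 1. The extinction probability is the smaller root: q = (5/18)/(7/13) = 65/126.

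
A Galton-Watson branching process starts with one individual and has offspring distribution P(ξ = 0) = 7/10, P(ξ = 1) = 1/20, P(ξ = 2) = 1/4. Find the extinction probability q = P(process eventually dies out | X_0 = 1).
q = 1

Mean offspring μ = 0·7/10 + 1·1/20 + 2·1/4 = 11/20 ≤ 1. For μ ≤ 1 with offspring not concentrated at 1, the Galton-Watson process goes extinct almost surely, so q = 1.
(Algebraic check: The pgf is f(s) = 7/10 + 1/20·s + 1/4·s². The extinction probability q is the smallest fixed point of f in [0, 1]. Setting s = f(s):
  1/4·s² + (1/20 − 1)·s + 7/10 = 0
  1/4·s² − (7/10 + 1/4)·s + 7/10 = 0
which factors as (s − 1)·(1/4·s − 7/10) = 0, giving roots s = 1 and s = (7/10)/(1/4) = 14/5. Since 14/5 ≥ 1, the smallest root in [0, 1] is s = 1.)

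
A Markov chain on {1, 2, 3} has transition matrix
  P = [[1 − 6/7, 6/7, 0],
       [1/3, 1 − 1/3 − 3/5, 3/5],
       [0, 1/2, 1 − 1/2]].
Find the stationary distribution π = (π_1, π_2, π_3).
π = (35/233, 90/233, 108/233)

This is a birth-death chain on three states, which satisfies detailed balance: π_1 · P_{12} = π_2 · P_{21} and π_2 · P_{23} = π_3 · P_{32}.
From π_1 · 6/7 = π_2 · 1/3: π_2/π_1 = (6/7)/(1/3) = 18/7.
From π_2 · 3/5 = π_3 · 1/2: π_3/π_2 = (3/5)/(1/2) = 6/5.
Take π_1 proportional to 1; then unnormalized π = (1, 18/7, 108/35). Normalize by dividing by the sum 233/35:
  π = (35/233, 90/233, 108/233).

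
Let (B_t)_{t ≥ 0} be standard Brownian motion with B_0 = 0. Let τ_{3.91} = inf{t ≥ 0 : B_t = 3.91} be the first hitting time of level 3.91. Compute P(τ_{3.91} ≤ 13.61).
P(τ_{3.91} ≤ 13.61) = 2(1 − Φ(3.91/√13.61)) = 2(1 − Φ(1.0599)) ≈ 0.2892

By the reflection principle for standard BM, P(τ_b ≤ t) = 2 · P(B_t ≥ b). Since B_t ~ N(0, t), P(B_t ≥ 3.91) = 1 − Φ(3.91/√t) = 1 − Φ(3.91/√13.61) = 1 − Φ(1.0599) ≈ 0.14460. Doubling: P(τ_{3.91} ≤ 13.61) ≈ 2 · 0.14460 = 0.28920 ≈ 0.2892.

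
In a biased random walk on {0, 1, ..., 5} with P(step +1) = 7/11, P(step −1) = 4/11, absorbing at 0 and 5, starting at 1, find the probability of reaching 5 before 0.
P(hit 5 before 0) = (1 − (4/7)^1) / (1 − (4/7)^5) = 2401/5261

Let u_k denote P(reach 5 before 0 | start at k). Boundary: u_0 = 0, u_5 = 1. Recurrence: u_k = 7/11·u_{k+1} + 4/11·u_{k-1} for 1 ≤ k ≤ 4. Try u_k = A + B·r^k with r = q/p = (4/11)/(7/11) = 4/7. Substitution satisfies the recurrence; boundary conditions give:
  u_k = (1 − r^k) / (1 − r^N) = (1 − (4/7)^1) / (1 − (4/7)^5) = 2401/5261.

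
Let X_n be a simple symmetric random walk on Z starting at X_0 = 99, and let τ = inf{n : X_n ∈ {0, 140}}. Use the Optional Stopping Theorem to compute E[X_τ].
E[X_τ] = 99

X_n is a martingale and τ is a bounded-mean stopping time (indeed τ is finite a.s. with bounded expectation since the walk is in a bounded region). By the OST, E[X_τ] = E[X_0] = 99. Equivalently: E[X_τ] = 140 · P(hit 140 first) + 0 · P(hit 0 first) = 140 · (99/140) = 99.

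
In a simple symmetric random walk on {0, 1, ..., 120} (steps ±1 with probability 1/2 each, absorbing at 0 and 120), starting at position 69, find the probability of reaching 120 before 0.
P(hit 120 before 0) = 69/120 = 23/40

Let u_k = P(hit 120 before 0 | start at k). Then u_0 = 0, u_120 = 1, and u_k = u_{k-1}/2 + u_{k+1}/2 for 1 ≤ k ≤ 119. This harmonic recurrence is solved by u_k = k/120, giving u_69 = 69/120 = 23/40.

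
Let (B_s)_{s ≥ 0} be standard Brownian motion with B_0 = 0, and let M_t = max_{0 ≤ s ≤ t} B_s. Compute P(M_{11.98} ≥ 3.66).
P(M_{11.98} ≥ 3.66) = 2·P(B_{11.98} ≥ 3.66) = 2(1 − Φ(3.66/√11.98)) ≈ 0.2903

By the reflection principle for Brownian motion, P(M_t ≥ a) = 2 · P(B_t ≥ a) for a ≥ 0. Since B_t ~ N(0, t), P(B_t ≥ 3.66) = 1 − Φ(3.66/√t) = 1 − Φ(3.66/√11.98) = 1 − Φ(1.0574). So
  P(M_{11.98} ≥ 3.66) = 2(1 − Φ(1.0574)) ≈ 0.2903.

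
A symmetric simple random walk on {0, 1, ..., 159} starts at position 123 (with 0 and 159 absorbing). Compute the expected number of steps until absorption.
E[τ | X_0 = 123] = 4428

Let v_k = E[τ | X_0 = k]. Boundary: v_0 = v_159 = 0. Recurrence: v_k = 1 + (v_{k-1} + v_{k+1})/2 for 1 ≤ k ≤ 158. The particular solution to v_k − (v_{k-1} + v_{k+1})/2 = 1 is v_k = −k^2. Adding homogeneous solution A + B k and matching boundaries gives v_k = k (159 − k). Substituting k = 123: v_123 = 123 · 36 = 4428.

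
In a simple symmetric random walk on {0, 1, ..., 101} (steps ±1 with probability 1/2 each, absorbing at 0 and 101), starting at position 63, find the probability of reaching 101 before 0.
P(hit 101 before 0) = 63/101

Let u_k = P(hit 101 before 0 | start at k). Then u_0 = 0, u_101 = 1, and u_k = u_{k-1}/2 + u_{k+1}/2 for 1 ≤ k ≤ 100. This harmonic recurrence is solved by u_k = k/101, giving u_63 = 63/101.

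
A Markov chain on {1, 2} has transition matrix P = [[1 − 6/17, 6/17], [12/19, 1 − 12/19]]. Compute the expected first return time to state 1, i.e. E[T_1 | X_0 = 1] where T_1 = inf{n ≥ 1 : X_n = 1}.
E[T_1 | X_0 = 1] = 1/π_1 = 53/34

For an irreducible recurrent Markov chain with stationary distribution π, E[T_i | X_0 = i] = 1/π_i (Kac's formula). Here π_1 = (12/19)/(6/17 + 12/19) = (12/19)/(318/323) = 34/53, so E[T_1 | X_0 = 1] = 1/π_1 = (6/17 + 12/19)/(12/19) = (318/323)/(12/19) = 53/34.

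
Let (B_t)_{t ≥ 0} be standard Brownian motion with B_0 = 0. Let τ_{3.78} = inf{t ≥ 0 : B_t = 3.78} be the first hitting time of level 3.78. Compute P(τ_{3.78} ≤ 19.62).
P(τ_{3.78} ≤ 19.62) = 2(1 − Φ(3.78/√19.62)) = 2(1 − Φ(0.8534)) ≈ 0.3934

By the reflection principle for standard BM, P(τ_b ≤ t) = 2 · P(B_t ≥ b). Since B_t ~ N(0, t), P(B_t ≥ 3.78) = 1 − Φ(3.78/√t) = 1 − Φ(3.78/√19.62) = 1 − Φ(0.8534) ≈ 0.19672. Doubling: P(τ_{3.78} ≤ 19.62) ≈ 2 · 0.19672 = 0.39344 ≈ 0.3934.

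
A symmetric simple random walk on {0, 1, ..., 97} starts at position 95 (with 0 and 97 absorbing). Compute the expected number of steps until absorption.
E[τ | X_0 = 95] = 190

Let v_k = E[τ | X_0 = k]. Boundary: v_0 = v_97 = 0. Recurrence: v_k = 1 + (v_{k-1} + v_{k+1})/2 for 1 ≤ k ≤ 96. The particular solution to v_k − (v_{k-1} + v_{k+1})/2 = 1 is v_k = −k^2. Adding homogeneous solution A + B k and matching boundaries gives v_k = k (97 − k). Substituting k = 95: v_95 = 95 · 2 = 190.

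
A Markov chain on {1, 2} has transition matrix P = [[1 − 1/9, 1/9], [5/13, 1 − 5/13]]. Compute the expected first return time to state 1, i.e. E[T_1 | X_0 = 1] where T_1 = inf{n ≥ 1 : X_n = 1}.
E[T_1 | X_0 = 1] = 1/π_1 = 58/45

For an irreducible recurrent Markov chain with stationary distribution π, E[T_i | X_0 = i] = 1/π_i (Kac's formula). Here π_1 = (5/13)/(1/9 + 5/13) = (5/13)/(58/117) = 45/58, so E[T_1 | X_0 = 1] = 1/π_1 = (1/9 + 5/13)/(5/13) = (58/117)/(5/13) = 58/45.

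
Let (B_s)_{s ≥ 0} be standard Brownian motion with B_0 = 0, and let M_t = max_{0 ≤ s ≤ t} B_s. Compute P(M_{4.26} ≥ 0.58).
P(M_{4.26} ≥ 0.58) = 2·P(B_{4.26} ≥ 0.58) = 2(1 − Φ(0.58/√4.26)) ≈ 0.7787

By the reflection principle for Brownian motion, P(M_t ≥ a) = 2 · P(B_t ≥ a) for a ≥ 0. Since B_t ~ N(0, t), P(B_t ≥ 0.58) = 1 − Φ(0.58/√t) = 1 − Φ(0.58/√4.26) = 1 − Φ(0.2810). So
  P(M_{4.26} ≥ 0.58) = 2(1 − Φ(0.2810)) ≈ 0.7787.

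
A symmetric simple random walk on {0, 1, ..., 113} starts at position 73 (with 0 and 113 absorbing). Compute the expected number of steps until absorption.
E[τ | X_0 = 73] = 2920

Let v_k = E[τ | X_0 = k]. Boundary: v_0 = v_113 = 0. Recurrence: v_k = 1 + (v_{k-1} + v_{k+1})/2 for 1 ≤ k ≤ 112. The particular solution to v_k − (v_{k-1} + v_{k+1})/2 = 1 is v_k = −k^2. Adding homogeneous solution A + B k and matching boundaries gives v_k = k (113 − k). Substituting k = 73: v_73 = 73 · 40 = 2920.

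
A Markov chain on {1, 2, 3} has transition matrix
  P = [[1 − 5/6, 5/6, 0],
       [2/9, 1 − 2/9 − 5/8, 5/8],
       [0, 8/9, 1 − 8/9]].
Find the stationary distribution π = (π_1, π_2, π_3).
π = (256/1891, 960/1891, 675/1891)

This is a birth-death chain on three states, which satisfies detailed balance: π_1 · P_{12} = π_2 · P_{21} and π_2 · P_{23} = π_3 · P_{32}.
From π_1 · 5/6 = π_2 · 2/9: π_2/π_1 = (5/6)/(2/9) = 15/4.
From π_2 · 5/8 = π_3 · 8/9: π_3/π_2 = (5/8)/(8/9) = 45/64.
Take π_1 proportional to 1; then unnormalized π = (1, 15/4, 675/256). Normalize by dividing by the sum 1891/256:
  π = (256/1891, 960/1891, 675/1891).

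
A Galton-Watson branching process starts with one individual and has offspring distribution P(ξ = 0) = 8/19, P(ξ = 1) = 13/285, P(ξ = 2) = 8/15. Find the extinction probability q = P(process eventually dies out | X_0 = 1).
q = 15/19

The pgf is f(s) = 8/19 + 13/285·s + 8/15·s². The extinction probability q is the smallest fixed point of f in [0, 1]. Setting s = f(s):
  8/15·s² + (13/285 − 1)·s + 8/19 = 0
  8/15·s² − (8/19 + 8/15)·s + 8/19 = 0
which factors as (s − 1)·(8/15·s − 8/19) = 0, giving roots s = 1 and s = (8/19)/(8/15) = 15/19.
Mean offspring μ = 13/285 + 2·8/15 = 317/285 > 1 (supercritical), so q < 1. The extinction probability is the smaller root: q = (8/19)/(8/15) = 15/19.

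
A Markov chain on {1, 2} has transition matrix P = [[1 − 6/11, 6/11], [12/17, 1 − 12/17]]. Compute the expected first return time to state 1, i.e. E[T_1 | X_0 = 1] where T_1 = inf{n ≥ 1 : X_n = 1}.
E[T_1 | X_0 = 1] = 1/π_1 = 39/22

For an irreducible recurrent Markov chain with stationary distribution π, E[T_i | X_0 = i] = 1/π_i (Kac's formula). Here π_1 = (12/17)/(6/11 + 12/17) = (12/17)/(234/187) = 22/39, so E[T_1 | X_0 = 1] = 1/π_1 = (6/11 + 12/17)/(12/17) = (234/187)/(12/17) = 39/22.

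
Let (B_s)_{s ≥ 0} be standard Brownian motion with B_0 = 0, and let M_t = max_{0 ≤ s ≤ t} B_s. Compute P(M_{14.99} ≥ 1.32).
P(M_{14.99} ≥ 1.32) = 2·P(B_{14.99} ≥ 1.32) = 2(1 − Φ(1.32/√14.99)) ≈ 0.7332

By the reflection principle for Brownian motion, P(M_t ≥ a) = 2 · P(B_t ≥ a) for a ≥ 0. Since B_t ~ N(0, t), P(B_t ≥ 1.32) = 1 − Φ(1.32/√t) = 1 − Φ(1.32/√14.99) = 1 − Φ(0.3409). So
  P(M_{14.99} ≥ 1.32) = 2(1 − Φ(0.3409)) ≈ 0.7332.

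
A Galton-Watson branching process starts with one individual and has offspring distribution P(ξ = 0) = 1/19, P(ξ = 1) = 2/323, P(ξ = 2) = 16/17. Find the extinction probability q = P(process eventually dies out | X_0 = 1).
q = 17/304

The pgf is f(s) = 1/19 + 2/323·s + 16/17·s². The extinction probability q is the smallest fixed point of f in [0, 1]. Setting s = f(s):
  16/17·s² + (2/323 − 1)·s + 1/19 = 0
  16/17·s² − (1/19 + 16/17)·s + 1/19 = 0
which factors as (s − 1)·(16/17·s − 1/19) = 0, giving roots s = 1 and s = (1/19)/(16/17) = 17/304.
Mean offspring μ = 2/323 + 2·16/17 = 610/323 > 1 (supercritical), so q < 1. The extinction probability is the smaller root: q = (1/19)/(16/17) = 17/304.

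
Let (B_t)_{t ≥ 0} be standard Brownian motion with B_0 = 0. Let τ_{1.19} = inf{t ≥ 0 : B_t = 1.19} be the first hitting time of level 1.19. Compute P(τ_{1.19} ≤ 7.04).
P(τ_{1.19} ≤ 7.04) = 2(1 − Φ(1.19/√7.04)) = 2(1 − Φ(0.4485)) ≈ 0.6538

By the reflection principle for standard BM, P(τ_b ≤ t) = 2 · P(B_t ≥ b). Since B_t ~ N(0, t), P(B_t ≥ 1.19) = 1 − Φ(1.19/√t) = 1 − Φ(1.19/√7.04) = 1 − Φ(0.4485) ≈ 0.32690. Doubling: P(τ_{1.19} ≤ 7.04) ≈ 2 · 0.32690 = 0.65380 ≈ 0.6538.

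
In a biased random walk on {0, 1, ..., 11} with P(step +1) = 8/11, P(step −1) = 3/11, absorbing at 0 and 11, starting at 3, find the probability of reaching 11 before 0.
P(hit 11 before 0) = (1 − (3/8)^3) / (1 − (3/8)^11) = 1627389952/1717951489

Let u_k denote P(reach 11 before 0 | start at k). Boundary: u_0 = 0, u_11 = 1. Recurrence: u_k = 8/11·u_{k+1} + 3/11·u_{k-1} for 1 ≤ k ≤ 10. Try u_k = A + B·r^k with r = q/p = (3/11)/(8/11) = 3/8. Substitution satisfies the recurrence; boundary conditions give:
  u_k = (1 − r^k) / (1 − r^N) = (1 − (3/8)^3) / (1 − (3/8)^11) = 1627389952/1717951489.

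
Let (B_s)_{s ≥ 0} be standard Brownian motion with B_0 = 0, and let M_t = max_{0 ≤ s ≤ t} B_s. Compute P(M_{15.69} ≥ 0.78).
P(M_{15.69} ≥ 0.78) = 2·P(B_{15.69} ≥ 0.78) = 2(1 − Φ(0.78/√15.69)) ≈ 0.8439

By the reflection principle for Brownian motion, P(M_t ≥ a) = 2 · P(B_t ≥ a) for a ≥ 0. Since B_t ~ N(0, t), P(B_t ≥ 0.78) = 1 − Φ(0.78/√t) = 1 − Φ(0.78/√15.69) = 1 − Φ(0.1969). So
  P(M_{15.69} ≥ 0.78) = 2(1 − Φ(0.1969)) ≈ 0.8439.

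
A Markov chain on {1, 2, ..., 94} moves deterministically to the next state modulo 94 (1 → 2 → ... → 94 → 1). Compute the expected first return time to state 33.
E[T_33 | X_0 = 33] = 94

The chain cycles deterministically, so starting at state 33 it returns in exactly 94 steps. Equivalently, the stationary distribution is uniform π_j = 1/94 for every state j, so by Kac's formula E[T_33] = 1/π_33 = 94.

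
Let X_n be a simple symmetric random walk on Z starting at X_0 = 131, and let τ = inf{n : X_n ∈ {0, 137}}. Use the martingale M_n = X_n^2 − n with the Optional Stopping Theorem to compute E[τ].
E[τ] = 786

M_n = X_n^2 − n is a martingale (since E[X_{n+1}^2 | F_n] = X_n^2 + 1). By OST (τ has finite mean in a bounded region), E[M_τ] = E[M_0] = X_0^2 − 0 = 131^2 = 17161. Also E[M_τ] = E[X_τ^2] − E[τ]. The walk exits at 0 or 137, with P(hit 137 first) = 131/137, so E[X_τ^2] = 137^2 · 131/137 + 0 = 17947. Thus E[τ] = E[X_τ^2] − E[M_τ] = 17947 − 17161 = 786 = 131(137 − 131) = 786.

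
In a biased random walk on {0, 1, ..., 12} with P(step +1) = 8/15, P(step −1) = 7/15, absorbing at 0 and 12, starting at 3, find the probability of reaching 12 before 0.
P(hit 12 before 0) = (1 − (7/8)^3) / (1 − (7/8)^12) = 134217728/324723015

Let u_k denote P(reach 12 before 0 | start at k). Boundary: u_0 = 0, u_12 = 1. Recurrence: u_k = 8/15·u_{k+1} + 7/15·u_{k-1} for 1 ≤ k ≤ 11. Try u_k = A + B·r^k with r = q/p = (7/15)/(8/15) = 7/8. Substitution satisfies the recurrence; boundary conditions give:
  u_k = (1 − r^k) / (1 − r^N) = (1 − (7/8)^3) / (1 − (7/8)^12) = 134217728/324723015.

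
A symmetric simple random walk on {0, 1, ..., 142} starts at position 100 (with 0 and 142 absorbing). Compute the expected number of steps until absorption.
E[τ | X_0 = 100] = 4200

Let v_k = E[τ | X_0 = k]. Boundary: v_0 = v_142 = 0. Recurrence: v_k = 1 + (v_{k-1} + v_{k+1})/2 for 1 ≤ k ≤ 141. The particular solution to v_k − (v_{k-1} + v_{k+1})/2 = 1 is v_k = −k^2. Adding homogeneous solution A + B k and matching boundaries gives v_k = k (142 − k). Substituting k = 100: v_100 = 100 · 42 = 4200.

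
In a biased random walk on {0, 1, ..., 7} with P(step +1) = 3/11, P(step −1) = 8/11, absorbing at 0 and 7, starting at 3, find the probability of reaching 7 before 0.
P(hit 7 before 0) = (1 − (8/3)^3) / (1 − (8/3)^7) = 7857/418993

Let u_k denote P(reach 7 before 0 | start at k). Boundary: u_0 = 0, u_7 = 1. Recurrence: u_k = 3/11·u_{k+1} + 8/11·u_{k-1} for 1 ≤ k ≤ 6. Try u_k = A + B·r^k with r = q/p = (8/11)/(3/11) = 8/3. Substitution satisfies the recurrence; boundary conditions give:
  u_k = (1 − r^k) / (1 − r^N) = (1 − (8/3)^3) / (1 − (8/3)^7) = 7857/418993.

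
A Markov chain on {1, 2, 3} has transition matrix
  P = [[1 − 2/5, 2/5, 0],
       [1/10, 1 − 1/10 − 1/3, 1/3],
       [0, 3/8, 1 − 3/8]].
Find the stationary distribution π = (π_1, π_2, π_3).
π = (9/77, 36/77, 32/77)

This is a birth-death chain on three states, which satisfies detailed balance: π_1 · P_{12} = π_2 · P_{21} and π_2 · P_{23} = π_3 · P_{32}.
From π_1 · 2/5 = π_2 · 1/10: π_2/π_1 = (2/5)/(1/10) = 4.
From π_2 · 1/3 = π_3 · 3/8: π_3/π_2 = (1/3)/(3/8) = 8/9.
Take π_1 proportional to 1; then unnormalized π = (1, 4, 32/9). Normalize by dividing by the sum 77/9:
  π = (9/77, 36/77, 32/77).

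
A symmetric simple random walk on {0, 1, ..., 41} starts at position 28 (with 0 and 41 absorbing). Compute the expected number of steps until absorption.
E[τ | X_0 = 28] = 364

Let v_k = E[τ | X_0 = k]. Boundary: v_0 = v_41 = 0. Recurrence: v_k = 1 + (v_{k-1} + v_{k+1})/2 for 1 ≤ k ≤ 40. The particular solution to v_k − (v_{k-1} + v_{k+1})/2 = 1 is v_k = −k^2. Adding homogeneous solution A + B k and matching boundaries gives v_k = k (41 − k). Substituting k = 28: v_28 = 28 · 13 = 364.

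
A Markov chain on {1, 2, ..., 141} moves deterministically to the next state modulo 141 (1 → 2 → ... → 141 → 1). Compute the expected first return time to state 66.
E[T_66 | X_0 = 66] = 141

The chain cycles deterministically, so starting at state 66 it returns in exactly 141 steps. Equivalently, the stationary distribution is uniform π_j = 1/141 for every state j, so by Kac's formula E[T_66] = 1/π_66 = 141.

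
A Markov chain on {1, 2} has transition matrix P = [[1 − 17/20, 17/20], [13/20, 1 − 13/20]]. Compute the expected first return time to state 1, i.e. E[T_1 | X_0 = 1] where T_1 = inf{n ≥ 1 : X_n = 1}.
E[T_1 | X_0 = 1] = 1/π_1 = 30/13

For an irreducible recurrent Markov chain with stationary distribution π, E[T_i | X_0 = i] = 1/π_i (Kac's formula). Here π_1 = (13/20)/(17/20 + 13/20) = (13/20)/(3/2) = 13/30, so E[T_1 | X_0 = 1] = 1/π_1 = (17/20 + 13/20)/(13/20) = (3/2)/(13/20) = 30/13.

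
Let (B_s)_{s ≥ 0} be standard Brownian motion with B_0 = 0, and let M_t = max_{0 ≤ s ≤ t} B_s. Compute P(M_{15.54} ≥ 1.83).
P(M_{15.54} ≥ 1.83) = 2·P(B_{15.54} ≥ 1.83) = 2(1 − Φ(1.83/√15.54)) ≈ 0.6425

By the reflection principle for Brownian motion, P(M_t ≥ a) = 2 · P(B_t ≥ a) for a ≥ 0. Since B_t ~ N(0, t), P(B_t ≥ 1.83) = 1 − Φ(1.83/√t) = 1 − Φ(1.83/√15.54) = 1 − Φ(0.4642). So
  P(M_{15.54} ≥ 1.83) = 2(1 − Φ(0.4642)) ≈ 0.6425.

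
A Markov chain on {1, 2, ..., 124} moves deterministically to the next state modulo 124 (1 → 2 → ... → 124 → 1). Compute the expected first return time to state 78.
E[T_78 | X_0 = 78] = 124

The chain cycles deterministically, so starting at state 78 it returns in exactly 124 steps. Equivalently, the stationary distribution is uniform π_j = 1/124 for every state j, so by Kac's formula E[T_78] = 1/π_78 = 124.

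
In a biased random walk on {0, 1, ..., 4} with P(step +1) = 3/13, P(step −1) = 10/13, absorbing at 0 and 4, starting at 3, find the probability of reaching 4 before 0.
P(hit 4 before 0) = (1 − (10/3)^3) / (1 − (10/3)^4) = 417/1417

Let u_k denote P(reach 4 before 0 | start at k). Boundary: u_0 = 0, u_4 = 1. Recurrence: u_k = 3/13·u_{k+1} + 10/13·u_{k-1} for 1 ≤ k ≤ 3. Try u_k = A + B·r^k with r = q/p = (10/13)/(3/13) = 10/3. Substitution satisfies the recurrence; boundary conditions give:
  u_k = (1 − r^k) / (1 − r^N) = (1 − (10/3)^3) / (1 − (10/3)^4) = 417/1417.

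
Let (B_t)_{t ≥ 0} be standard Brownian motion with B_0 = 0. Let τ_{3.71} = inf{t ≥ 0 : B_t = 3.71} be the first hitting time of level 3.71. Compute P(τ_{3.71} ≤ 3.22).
P(τ_{3.71} ≤ 3.22) = 2(1 − Φ(3.71/√3.22)) = 2(1 − Φ(2.0675)) ≈ 0.0387

By the reflection principle for standard BM, P(τ_b ≤ t) = 2 · P(B_t ≥ b). Since B_t ~ N(0, t), P(B_t ≥ 3.71) = 1 − Φ(3.71/√t) = 1 − Φ(3.71/√3.22) = 1 − Φ(2.0675) ≈ 0.01934. Doubling: P(τ_{3.71} ≤ 3.22) ≈ 2 · 0.01934 = 0.03868 ≈ 0.0387.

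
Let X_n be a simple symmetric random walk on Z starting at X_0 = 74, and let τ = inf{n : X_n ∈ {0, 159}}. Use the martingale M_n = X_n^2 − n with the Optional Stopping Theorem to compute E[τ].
E[τ] = 6290

M_n = X_n^2 − n is a martingale (since E[X_{n+1}^2 | F_n] = X_n^2 + 1). By OST (τ has finite mean in a bounded region), E[M_τ] = E[M_0] = X_0^2 − 0 = 74^2 = 5476. Also E[M_τ] = E[X_τ^2] − E[τ]. The walk exits at 0 or 159, with P(hit 159 first) = 74/159, so E[X_τ^2] = 159^2 · 74/159 + 0 = 11766. Thus E[τ] = E[X_τ^2] − E[M_τ] = 11766 − 5476 = 6290 = 74(159 − 74) = 6290.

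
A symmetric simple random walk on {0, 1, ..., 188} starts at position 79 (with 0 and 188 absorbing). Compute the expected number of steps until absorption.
E[τ | X_0 = 79] = 8611

Let v_k = E[τ | X_0 = k]. Boundary: v_0 = v_188 = 0. Recurrence: v_k = 1 + (v_{k-1} + v_{k+1})/2 for 1 ≤ k ≤ 187. The particular solution to v_k − (v_{k-1} + v_{k+1})/2 = 1 is v_k = −k^2. Adding homogeneous solution A + B k and matching boundaries gives v_k = k (188 − k). Substituting k = 79: v_79 = 79 · 109 = 8611.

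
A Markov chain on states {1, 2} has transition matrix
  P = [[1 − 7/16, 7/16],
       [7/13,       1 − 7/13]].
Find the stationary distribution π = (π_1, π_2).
π_1 = 16/29, π_2 = 13/29

Solve πP = π with π_1 + π_2 = 1. From πP = π: π_1 · (1 − 7/16) + π_2 · 7/13 = π_1 ⇒ π_2 · 7/13 = π_1 · 7/16 ⇒ π_2/π_1 = (7/16)/(7/13) = 13/16. Together with π_1 + π_2 = 1:
  π_1 = (7/13)/(7/16 + 7/13) = (7/13)/(203/208) = 16/29,
  π_2 = (7/16)/(7/16 + 7/13) = (7/16)/(203/208) = 13/29.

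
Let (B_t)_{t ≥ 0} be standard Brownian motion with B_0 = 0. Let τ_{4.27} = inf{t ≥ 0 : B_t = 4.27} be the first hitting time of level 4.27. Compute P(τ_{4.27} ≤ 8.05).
P(τ_{4.27} ≤ 8.05) = 2(1 − Φ(4.27/√8.05)) = 2(1 − Φ(1.5050)) ≈ 0.1323

By the reflection principle for standard BM, P(τ_b ≤ t) = 2 · P(B_t ≥ b). Since B_t ~ N(0, t), P(B_t ≥ 4.27) = 1 − Φ(4.27/√t) = 1 − Φ(4.27/√8.05) = 1 − Φ(1.5050) ≈ 0.06616. Doubling: P(τ_{4.27} ≤ 8.05) ≈ 2 · 0.06616 = 0.13232 ≈ 0.1323.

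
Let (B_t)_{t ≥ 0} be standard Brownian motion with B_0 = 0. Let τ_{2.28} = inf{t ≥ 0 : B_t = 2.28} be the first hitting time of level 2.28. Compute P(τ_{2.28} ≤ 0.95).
P(τ_{2.28} ≤ 0.95) = 2(1 − Φ(2.28/√0.95)) = 2(1 − Φ(2.3392)) ≈ 0.0193

By the reflection principle for standard BM, P(τ_b ≤ t) = 2 · P(B_t ≥ b). Since B_t ~ N(0, t), P(B_t ≥ 2.28) = 1 − Φ(2.28/√t) = 1 − Φ(2.28/√0.95) = 1 − Φ(2.3392) ≈ 0.00966. Doubling: P(τ_{2.28} ≤ 0.95) ≈ 2 · 0.00966 = 0.01932 ≈ 0.0193.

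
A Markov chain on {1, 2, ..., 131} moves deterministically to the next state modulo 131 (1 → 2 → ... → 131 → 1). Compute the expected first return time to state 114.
E[T_114 | X_0 = 114] = 131

The chain cycles deterministically, so starting at state 114 it returns in exactly 131 steps. Equivalently, the stationary distribution is uniform π_j = 1/131 for every state j, so by Kac's formula E[T_114] = 1/π_114 = 131.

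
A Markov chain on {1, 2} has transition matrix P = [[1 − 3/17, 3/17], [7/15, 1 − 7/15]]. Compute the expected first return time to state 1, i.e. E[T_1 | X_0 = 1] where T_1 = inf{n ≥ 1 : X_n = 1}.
E[T_1 | X_0 = 1] = 1/π_1 = 164/119

For an irreducible recurrent Markov chain with stationary distribution π, E[T_i | X_0 = i] = 1/π_i (Kac's formula). Here π_1 = (7/15)/(3/17 + 7/15) = (7/15)/(164/255) = 119/164, so E[T_1 | X_0 = 1] = 1/π_1 = (3/17 + 7/15)/(7/15) = (164/255)/(7/15) = 164/119.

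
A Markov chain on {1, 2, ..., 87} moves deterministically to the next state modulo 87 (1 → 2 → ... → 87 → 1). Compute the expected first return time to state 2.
E[T_2 | X_0 = 2] = 87

The chain cycles deterministically, so starting at state 2 it returns in exactly 87 steps. Equivalently, the stationary distribution is uniform π_j = 1/87 for every state j, so by Kac's formula E[T_2] = 1/π_2 = 87.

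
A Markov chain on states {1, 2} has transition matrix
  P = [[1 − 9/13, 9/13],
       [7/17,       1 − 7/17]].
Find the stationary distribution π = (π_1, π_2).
π_1 = 91/244, π_2 = 153/244

Solve πP = π with π_1 + π_2 = 1. From πP = π: π_1 · (1 − 9/13) + π_2 · 7/17 = π_1 ⇒ π_2 · 7/17 = π_1 · 9/13 ⇒ π_2/π_1 = (9/13)/(7/17) = 153/91. Together with π_1 + π_2 = 1:
  π_1 = (7/17)/(9/13 + 7/17) = (7/17)/(244/221) = 91/244,
  π_2 = (9/13)/(9/13 + 7/17) = (9/13)/(244/221) = 153/244.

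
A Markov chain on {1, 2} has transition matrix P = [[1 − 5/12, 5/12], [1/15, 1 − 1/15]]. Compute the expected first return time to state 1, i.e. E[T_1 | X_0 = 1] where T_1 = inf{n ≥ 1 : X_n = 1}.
E[T_1 | X_0 = 1] = 1/π_1 = 29/4

For an irreducible recurrent Markov chain with stationary distribution π, E[T_i | X_0 = i] = 1/π_i (Kac's formula). Here π_1 = (1/15)/(5/12 + 1/15) = (1/15)/(29/60) = 4/29, so E[T_1 | X_0 = 1] = 1/π_1 = (5/12 + 1/15)/(1/15) = (29/60)/(1/15) = 29/4.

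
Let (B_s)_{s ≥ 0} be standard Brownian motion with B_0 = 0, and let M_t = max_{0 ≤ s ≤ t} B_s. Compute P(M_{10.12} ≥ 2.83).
P(M_{10.12} ≥ 2.83) = 2·P(B_{10.12} ≥ 2.83) = 2(1 − Φ(2.83/√10.12)) ≈ 0.3737

By the reflection principle for Brownian motion, P(M_t ≥ a) = 2 · P(B_t ≥ a) for a ≥ 0. Since B_t ~ N(0, t), P(B_t ≥ 2.83) = 1 − Φ(2.83/√t) = 1 − Φ(2.83/√10.12) = 1 − Φ(0.8896). So
  P(M_{10.12} ≥ 2.83) = 2(1 − Φ(0.8896)) ≈ 0.3737.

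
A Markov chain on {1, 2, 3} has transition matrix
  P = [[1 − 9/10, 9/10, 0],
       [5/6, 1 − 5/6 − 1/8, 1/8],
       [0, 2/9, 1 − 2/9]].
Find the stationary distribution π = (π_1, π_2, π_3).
π = (16/43, 432/1075, 243/1075)

This is a birth-death chain on three states, which satisfies detailed balance: π_1 · P_{12} = π_2 · P_{21} and π_2 · P_{23} = π_3 · P_{32}.
From π_1 · 9/10 = π_2 · 5/6: π_2/π_1 = (9/10)/(5/6) = 27/25.
From π_2 · 1/8 = π_3 · 2/9: π_3/π_2 = (1/8)/(2/9) = 9/16.
Take π_1 proportional to 1; then unnormalized π = (1, 27/25, 243/400). Normalize by dividing by the sum 43/16:
  π = (16/43, 432/1075, 243/1075).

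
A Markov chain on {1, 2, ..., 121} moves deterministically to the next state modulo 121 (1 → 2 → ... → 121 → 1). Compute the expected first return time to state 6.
E[T_6 | X_0 = 6] = 121

The chain cycles deterministically, so starting at state 6 it returns in exactly 121 steps. Equivalently, the stationary distribution is uniform π_j = 1/121 for every state j, so by Kac's formula E[T_6] = 1/π_6 = 121.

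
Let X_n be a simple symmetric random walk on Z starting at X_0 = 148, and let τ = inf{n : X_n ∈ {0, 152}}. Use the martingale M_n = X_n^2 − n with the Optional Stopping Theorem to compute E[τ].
E[τ] = 592

M_n = X_n^2 − n is a martingale (since E[X_{n+1}^2 | F_n] = X_n^2 + 1). By OST (τ has finite mean in a bounded region), E[M_τ] = E[M_0] = X_0^2 − 0 = 148^2 = 21904. Also E[M_τ] = E[X_τ^2] − E[τ]. The walk exits at 0 or 152, with P(hit 152 first) = 148/152, so E[X_τ^2] = 152^2 · 148/152 + 0 = 22496. Thus E[τ] = E[X_τ^2] − E[M_τ] = 22496 − 21904 = 592 = 148(152 − 148) = 592.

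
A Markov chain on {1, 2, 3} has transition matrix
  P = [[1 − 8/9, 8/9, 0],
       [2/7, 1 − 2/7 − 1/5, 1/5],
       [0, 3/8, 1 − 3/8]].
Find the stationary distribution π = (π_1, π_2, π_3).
π = (135/779, 420/779, 224/779)

This is a birth-death chain on three states, which satisfies detailed balance: π_1 · P_{12} = π_2 · P_{21} and π_2 · P_{23} = π_3 · P_{32}.
From π_1 · 8/9 = π_2 · 2/7: π_2/π_1 = (8/9)/(2/7) = 28/9.
From π_2 · 1/5 = π_3 · 3/8: π_3/π_2 = (1/5)/(3/8) = 8/15.
Take π_1 proportional to 1; then unnormalized π = (1, 28/9, 224/135). Normalize by dividing by the sum 779/135:
  π = (135/779, 420/779, 224/779).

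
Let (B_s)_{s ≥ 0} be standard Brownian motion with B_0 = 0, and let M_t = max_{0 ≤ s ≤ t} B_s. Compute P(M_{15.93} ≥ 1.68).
P(M_{15.93} ≥ 1.68) = 2·P(B_{15.93} ≥ 1.68) = 2(1 − Φ(1.68/√15.93)) ≈ 0.6738

By the reflection principle for Brownian motion, P(M_t ≥ a) = 2 · P(B_t ≥ a) for a ≥ 0. Since B_t ~ N(0, t), P(B_t ≥ 1.68) = 1 − Φ(1.68/√t) = 1 − Φ(1.68/√15.93) = 1 − Φ(0.4209). So
  P(M_{15.93} ≥ 1.68) = 2(1 − Φ(0.4209)) ≈ 0.6738.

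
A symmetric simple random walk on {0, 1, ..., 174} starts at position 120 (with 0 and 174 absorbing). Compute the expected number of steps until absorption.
E[τ | X_0 = 120] = 6480

Let v_k = E[τ | X_0 = k]. Boundary: v_0 = v_174 = 0. Recurrence: v_k = 1 + (v_{k-1} + v_{k+1})/2 for 1 ≤ k ≤ 173. The particular solution to v_k − (v_{k-1} + v_{k+1})/2 = 1 is v_k = −k^2. Adding homogeneous solution A + B k and matching boundaries gives v_k = k (174 − k). Substituting k = 120: v_120 = 120 · 54 = 6480.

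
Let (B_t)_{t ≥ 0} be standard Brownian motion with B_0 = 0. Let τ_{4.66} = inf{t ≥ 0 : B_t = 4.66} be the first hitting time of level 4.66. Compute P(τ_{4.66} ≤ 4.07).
P(τ_{4.66} ≤ 4.07) = 2(1 − Φ(4.66/√4.07)) = 2(1 − Φ(2.3099)) ≈ 0.0209

By the reflection principle for standard BM, P(τ_b ≤ t) = 2 · P(B_t ≥ b). Since B_t ~ N(0, t), P(B_t ≥ 4.66) = 1 − Φ(4.66/√t) = 1 − Φ(4.66/√4.07) = 1 − Φ(2.3099) ≈ 0.01045. Doubling: P(τ_{4.66} ≤ 4.07) ≈ 2 · 0.01045 = 0.02090 ≈ 0.0209.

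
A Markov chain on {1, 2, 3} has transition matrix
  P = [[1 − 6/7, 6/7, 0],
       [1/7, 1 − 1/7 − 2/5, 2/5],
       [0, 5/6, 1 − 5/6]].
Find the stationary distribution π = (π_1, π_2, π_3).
π = (25/247, 150/247, 72/247)

This is a birth-death chain on three states, which satisfies detailed balance: π_1 · P_{12} = π_2 · P_{21} and π_2 · P_{23} = π_3 · P_{32}.
From π_1 · 6/7 = π_2 · 1/7: π_2/π_1 = (6/7)/(1/7) = 6.
From π_2 · 2/5 = π_3 · 5/6: π_3/π_2 = (2/5)/(5/6) = 12/25.
Take π_1 proportional to 1; then unnormalized π = (1, 6, 72/25). Normalize by dividing by the sum 247/25:
  π = (25/247, 150/247, 72/247).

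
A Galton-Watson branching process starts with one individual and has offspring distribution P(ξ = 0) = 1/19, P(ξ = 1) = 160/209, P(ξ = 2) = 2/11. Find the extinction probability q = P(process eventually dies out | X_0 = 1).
q = 11/38

The pgf is f(s) = 1/19 + 160/209·s + 2/11·s². The extinction probability q is the smallest fixed point of f in [0, 1]. Setting s = f(s):
  2/11·s² + (160/209 − 1)·s + 1/19 = 0
  2/11·s² − (1/19 + 2/11)·s + 1/19 = 0
which factors as (s − 1)·(2/11·s − 1/19) = 0, giving roots s = 1 and s = (1/19)/(2/11) = 11/38.
Mean offspring μ = 160/209 + 2·2/11 = 236/209 > 1 (supercritical), so q < 1. The extinction probability is the smaller root: q = (1/19)/(2/11) = 11/38.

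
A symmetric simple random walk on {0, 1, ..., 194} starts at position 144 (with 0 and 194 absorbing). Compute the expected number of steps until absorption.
E[τ | X_0 = 144] = 7200

Let v_k = E[τ | X_0 = k]. Boundary: v_0 = v_194 = 0. Recurrence: v_k = 1 + (v_{k-1} + v_{k+1})/2 for 1 ≤ k ≤ 193. The particular solution to v_k − (v_{k-1} + v_{k+1})/2 = 1 is v_k = −k^2. Adding homogeneous solution A + B k and matching boundaries gives v_k = k (194 − k). Substituting k = 144: v_144 = 144 · 50 = 7200.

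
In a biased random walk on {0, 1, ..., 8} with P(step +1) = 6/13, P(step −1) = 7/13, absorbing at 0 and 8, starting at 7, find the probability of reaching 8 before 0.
P(hit 8 before 0) = (1 − (7/6)^7) / (1 − (7/6)^8) = 3261642/4085185

Let u_k denote P(reach 8 before 0 | start at k). Boundary: u_0 = 0, u_8 = 1. Recurrence: u_k = 6/13·u_{k+1} + 7/13·u_{k-1} for 1 ≤ k ≤ 7. Try u_k = A + B·r^k with r = q/p = (7/13)/(6/13) = 7/6. Substitution satisfies the recurrence; boundary conditions give:
  u_k = (1 − r^k) / (1 − r^N) = (1 − (7/6)^7) / (1 − (7/6)^8) = 3261642/4085185.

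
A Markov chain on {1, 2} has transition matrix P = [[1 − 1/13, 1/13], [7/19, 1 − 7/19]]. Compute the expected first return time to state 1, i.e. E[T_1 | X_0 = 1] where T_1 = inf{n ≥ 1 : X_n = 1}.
E[T_1 | X_0 = 1] = 1/π_1 = 110/91

For an irreducible recurrent Markov chain with stationary distribution π, E[T_i | X_0 = i] = 1/π_i (Kac's formula). Here π_1 = (7/19)/(1/13 + 7/19) = (7/19)/(110/247) = 91/110, so E[T_1 | X_0 = 1] = 1/π_1 = (1/13 + 7/19)/(7/19) = (110/247)/(7/19) = 110/91.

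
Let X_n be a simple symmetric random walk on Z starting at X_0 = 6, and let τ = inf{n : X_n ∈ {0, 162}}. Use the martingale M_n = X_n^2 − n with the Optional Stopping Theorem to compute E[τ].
E[τ] = 936

M_n = X_n^2 − n is a martingale (since E[X_{n+1}^2 | F_n] = X_n^2 + 1). By OST (τ has finite mean in a bounded region), E[M_τ] = E[M_0] = X_0^2 − 0 = 6^2 = 36. Also E[M_τ] = E[X_τ^2] − E[τ]. The walk exits at 0 or 162, with P(hit 162 first) = 6/162, so E[X_τ^2] = 162^2 · 6/162 + 0 = 972. Thus E[τ] = E[X_τ^2] − E[M_τ] = 972 − 36 = 936 = 6(162 − 6) = 936.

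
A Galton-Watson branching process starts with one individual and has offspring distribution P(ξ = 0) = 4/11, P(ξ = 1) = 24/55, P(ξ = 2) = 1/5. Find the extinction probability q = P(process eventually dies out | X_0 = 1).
q = 1

Mean offspring μ = 0·4/11 + 1·24/55 + 2·1/5 = 46/55 ≤ 1. For μ ≤ 1 with offspring not concentrated at 1, the Galton-Watson process goes extinct almost surely, so q = 1.
(Algebraic check: The pgf is f(s) = 4/11 + 24/55·s + 1/5·s². The extinction probability q is the smallest fixed point of f in [0, 1]. Setting s = f(s):
  1/5·s² + (24/55 − 1)·s + 4/11 = 0
  1/5·s² − (4/11 + 1/5)·s + 4/11 = 0
which factors as (s − 1)·(1/5·s − 4/11) = 0, giving roots s = 1 and s = (4/11)/(1/5) = 20/11. Since 20/11 ≥ 1, the smallest root in [0, 1] is s = 1.)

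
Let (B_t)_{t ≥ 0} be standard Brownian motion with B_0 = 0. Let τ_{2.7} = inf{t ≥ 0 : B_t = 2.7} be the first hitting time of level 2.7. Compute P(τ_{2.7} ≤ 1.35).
P(τ_{2.7} ≤ 1.35) = 2(1 − Φ(2.7/√1.35)) = 2(1 − Φ(2.3238)) ≈ 0.0201

By the reflection principle for standard BM, P(τ_b ≤ t) = 2 · P(B_t ≥ b). Since B_t ~ N(0, t), P(B_t ≥ 2.7) = 1 − Φ(2.7/√t) = 1 − Φ(2.7/√1.35) = 1 − Φ(2.3238) ≈ 0.01007. Doubling: P(τ_{2.7} ≤ 1.35) ≈ 2 · 0.01007 = 0.02014 ≈ 0.0201.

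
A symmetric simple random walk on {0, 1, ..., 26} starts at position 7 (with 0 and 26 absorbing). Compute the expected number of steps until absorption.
E[τ | X_0 = 7] = 133

Let v_k = E[τ | X_0 = k]. Boundary: v_0 = v_26 = 0. Recurrence: v_k = 1 + (v_{k-1} + v_{k+1})/2 for 1 ≤ k ≤ 25. The particular solution to v_k − (v_{k-1} + v_{k+1})/2 = 1 is v_k = −k^2. Adding homogeneous solution A + B k and matching boundaries gives v_k = k (26 − k). Substituting k = 7: v_7 = 7 · 19 = 133.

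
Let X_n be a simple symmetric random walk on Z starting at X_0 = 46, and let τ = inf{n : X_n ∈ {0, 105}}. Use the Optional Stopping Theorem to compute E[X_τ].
E[X_τ] = 46

X_n is a martingale and τ is a bounded-mean stopping time (indeed τ is finite a.s. with bounded expectation since the walk is in a bounded region). By the OST, E[X_τ] = E[X_0] = 46. Equivalently: E[X_τ] = 105 · P(hit 105 first) + 0 · P(hit 0 first) = 105 · (46/105) = 46.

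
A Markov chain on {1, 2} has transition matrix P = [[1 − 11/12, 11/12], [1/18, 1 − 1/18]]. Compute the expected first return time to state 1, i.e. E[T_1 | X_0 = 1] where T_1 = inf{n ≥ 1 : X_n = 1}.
E[T_1 | X_0 = 1] = 1/π_1 = 35/2

For an irreducible recurrent Markov chain with stationary distribution π, E[T_i | X_0 = i] = 1/π_i (Kac's formula). Here π_1 = (1/18)/(11/12 + 1/18) = (1/18)/(35/36) = 2/35, so E[T_1 | X_0 = 1] = 1/π_1 = (11/12 + 1/18)/(1/18) = (35/36)/(1/18) = 35/2.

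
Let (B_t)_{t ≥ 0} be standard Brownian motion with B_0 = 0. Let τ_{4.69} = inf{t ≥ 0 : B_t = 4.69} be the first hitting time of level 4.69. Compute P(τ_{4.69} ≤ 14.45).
P(τ_{4.69} ≤ 14.45) = 2(1 − Φ(4.69/√14.45)) = 2(1 − Φ(1.2338)) ≈ 0.2173

By the reflection principle for standard BM, P(τ_b ≤ t) = 2 · P(B_t ≥ b). Since B_t ~ N(0, t), P(B_t ≥ 4.69) = 1 − Φ(4.69/√t) = 1 − Φ(4.69/√14.45) = 1 − Φ(1.2338) ≈ 0.10864. Doubling: P(τ_{4.69} ≤ 14.45) ≈ 2 · 0.10864 = 0.21728 ≈ 0.2173.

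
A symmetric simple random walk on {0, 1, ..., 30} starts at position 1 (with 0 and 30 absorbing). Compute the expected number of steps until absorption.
E[τ | X_0 = 1] = 29

Let v_k = E[τ | X_0 = k]. Boundary: v_0 = v_30 = 0. Recurrence: v_k = 1 + (v_{k-1} + v_{k+1})/2 for 1 ≤ k ≤ 29. The particular solution to v_k − (v_{k-1} + v_{k+1})/2 = 1 is v_k = −k^2. Adding homogeneous solution A + B k and matching boundaries gives v_k = k (30 − k). Substituting k = 1: v_1 = 1 · 29 = 29.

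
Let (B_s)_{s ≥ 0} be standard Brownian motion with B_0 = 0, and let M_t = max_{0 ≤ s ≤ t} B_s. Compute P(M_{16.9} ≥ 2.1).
P(M_{16.9} ≥ 2.1) = 2·P(B_{16.9} ≥ 2.1) = 2(1 − Φ(2.1/√16.9)) ≈ 0.6095

By the reflection principle for Brownian motion, P(M_t ≥ a) = 2 · P(B_t ≥ a) for a ≥ 0. Since B_t ~ N(0, t), P(B_t ≥ 2.1) = 1 − Φ(2.1/√t) = 1 − Φ(2.1/√16.9) = 1 − Φ(0.5108). So
  P(M_{16.9} ≥ 2.1) = 2(1 − Φ(0.5108)) ≈ 0.6095.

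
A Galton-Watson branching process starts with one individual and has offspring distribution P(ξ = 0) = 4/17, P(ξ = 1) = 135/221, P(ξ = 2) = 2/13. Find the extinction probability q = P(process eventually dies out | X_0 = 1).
q = 1

Mean offspring μ = 0·4/17 + 1·135/221 + 2·2/13 = 203/221 ≤ 1. For μ ≤ 1 with offspring not concentrated at 1, the Galton-Watson process goes extinct almost surely, so q = 1.
(Algebraic check: The pgf is f(s) = 4/17 + 135/221·s + 2/13·s². The extinction probability q is the smallest fixed point of f in [0, 1]. Setting s = f(s):
  2/13·s² + (135/221 − 1)·s + 4/17 = 0
  2/13·s² − (4/17 + 2/13)·s + 4/17 = 0
which factors as (s − 1)·(2/13·s − 4/17) = 0, giving roots s = 1 and s = (4/17)/(2/13) = 26/17. Since 26/17 ≥ 1, the smallest root in [0, 1] is s = 1.)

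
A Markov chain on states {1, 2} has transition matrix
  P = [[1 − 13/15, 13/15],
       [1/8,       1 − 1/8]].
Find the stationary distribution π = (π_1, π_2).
π_1 = 15/119, π_2 = 104/119

Solve πP = π with π_1 + π_2 = 1. From πP = π: π_1 · (1 − 13/15) + π_2 · 1/8 = π_1 ⇒ π_2 · 1/8 = π_1 · 13/15 ⇒ π_2/π_1 = (13/15)/(1/8) = 104/15. Together with π_1 + π_2 = 1:
  π_1 = (1/8)/(13/15 + 1/8) = (1/8)/(119/120) = 15/119,
  π_2 = (13/15)/(13/15 + 1/8) = (13/15)/(119/120) = 104/119.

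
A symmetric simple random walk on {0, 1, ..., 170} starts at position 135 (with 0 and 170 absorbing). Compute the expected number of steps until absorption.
E[τ | X_0 = 135] = 4725

Let v_k = E[τ | X_0 = k]. Boundary: v_0 = v_170 = 0. Recurrence: v_k = 1 + (v_{k-1} + v_{k+1})/2 for 1 ≤ k ≤ 169. The particular solution to v_k − (v_{k-1} + v_{k+1})/2 = 1 is v_k = −k^2. Adding homogeneous solution A + B k and matching boundaries gives v_k = k (170 − k). Substituting k = 135: v_135 = 135 · 35 = 4725.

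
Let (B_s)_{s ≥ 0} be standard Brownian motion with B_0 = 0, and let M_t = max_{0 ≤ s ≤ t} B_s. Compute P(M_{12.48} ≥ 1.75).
P(M_{12.48} ≥ 1.75) = 2·P(B_{12.48} ≥ 1.75) = 2(1 − Φ(1.75/√12.48)) ≈ 0.6203

By the reflection principle for Brownian motion, P(M_t ≥ a) = 2 · P(B_t ≥ a) for a ≥ 0. Since B_t ~ N(0, t), P(B_t ≥ 1.75) = 1 − Φ(1.75/√t) = 1 − Φ(1.75/√12.48) = 1 − Φ(0.4954). So
  P(M_{12.48} ≥ 1.75) = 2(1 − Φ(0.4954)) ≈ 0.6203.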